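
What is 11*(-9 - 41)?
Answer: -550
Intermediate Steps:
11*(-9 - 41) = 11*(-50) = -550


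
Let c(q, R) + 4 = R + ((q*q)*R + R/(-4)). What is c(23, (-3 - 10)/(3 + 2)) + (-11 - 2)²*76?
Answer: 229253/20 ≈ 11463.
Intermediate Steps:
c(q, R) = -4 + 3*R/4 + R*q² (c(q, R) = -4 + (R + ((q*q)*R + R/(-4))) = -4 + (R + (q²*R + R*(-¼))) = -4 + (R + (R*q² - R/4)) = -4 + (R + (-R/4 + R*q²)) = -4 + (3*R/4 + R*q²) = -4 + 3*R/4 + R*q²)
c(23, (-3 - 10)/(3 + 2)) + (-11 - 2)²*76 = (-4 + 3*((-3 - 10)/(3 + 2))/4 + ((-3 - 10)/(3 + 2))*23²) + (-11 - 2)²*76 = (-4 + 3*(-13/5)/4 - 13/5*529) + (-13)²*76 = (-4 + 3*(-13*⅕)/4 - 13*⅕*529) + 169*76 = (-4 + (¾)*(-13/5) - 13/5*529) + 12844 = (-4 - 39/20 - 6877/5) + 12844 = -27627/20 + 12844 = 229253/20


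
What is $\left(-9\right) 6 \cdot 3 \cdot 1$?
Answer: $-162$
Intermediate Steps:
$\left(-9\right) 6 \cdot 3 \cdot 1 = \left(-54\right) 3 = -162$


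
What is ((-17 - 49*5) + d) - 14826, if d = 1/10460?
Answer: -157820479/10460 ≈ -15088.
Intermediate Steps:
d = 1/10460 ≈ 9.5602e-5
((-17 - 49*5) + d) - 14826 = ((-17 - 49*5) + 1/10460) - 14826 = ((-17 - 245) + 1/10460) - 14826 = (-262 + 1/10460) - 14826 = -2740519/10460 - 14826 = -157820479/10460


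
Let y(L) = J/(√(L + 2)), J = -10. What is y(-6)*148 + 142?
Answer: 142 + 740*I ≈ 142.0 + 740.0*I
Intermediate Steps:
y(L) = -10/√(2 + L) (y(L) = -10/√(L + 2) = -10/√(2 + L))
y(-6)*148 + 142 = -10/√(2 - 6)*148 + 142 = -(-5)*I*148 + 142 = (5*I)*148 + 142 = 740*I + 142 = 142 + 740*I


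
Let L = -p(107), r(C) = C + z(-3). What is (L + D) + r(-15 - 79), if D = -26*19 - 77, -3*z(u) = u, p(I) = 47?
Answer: -711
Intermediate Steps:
z(u) = -u/3
r(C) = 1 + C (r(C) = C - ⅓*(-3) = C + 1 = 1 + C)
D = -571 (D = -494 - 77 = -571)
L = -47 (L = -1*47 = -47)
(L + D) + r(-15 - 79) = (-47 - 571) + (1 + (-15 - 79)) = -618 + (1 - 94) = -618 - 93 = -711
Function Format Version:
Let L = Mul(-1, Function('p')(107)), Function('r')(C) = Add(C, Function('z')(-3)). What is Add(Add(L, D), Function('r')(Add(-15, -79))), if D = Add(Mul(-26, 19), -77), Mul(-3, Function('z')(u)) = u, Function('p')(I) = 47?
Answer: -711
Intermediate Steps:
Function('z')(u) = Mul(Rational(-1, 3), u)
Function('r')(C) = Add(1, C) (Function('r')(C) = Add(C, Mul(Rational(-1, 3), -3)) = Add(C, 1) = Add(1, C))
D = -571 (D = Add(-494, -77) = -571)
L = -47 (L = Mul(-1, 47) = -47)
Add(Add(L, D), Function('r')(Add(-15, -79))) = Add(Add(-47, -571), Add(1, Add(-15, -79))) = Add(-618, Add(1, -94)) = Add(-618, -93) = -711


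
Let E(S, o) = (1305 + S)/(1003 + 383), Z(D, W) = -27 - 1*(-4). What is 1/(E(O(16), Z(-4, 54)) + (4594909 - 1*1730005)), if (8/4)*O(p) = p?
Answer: 1386/3970758257 ≈ 3.4905e-7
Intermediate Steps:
Z(D, W) = -23 (Z(D, W) = -27 + 4 = -23)
O(p) = p/2
E(S, o) = 145/154 + S/1386 (E(S, o) = (1305 + S)/1386 = (1305 + S)*(1/1386) = 145/154 + S/1386)
1/(E(O(16), Z(-4, 54)) + (4594909 - 1*1730005)) = 1/((145/154 + ((1/2)*16)/1386) + (4594909 - 1*1730005)) = 1/((145/154 + (1/1386)*8) + (4594909 - 1730005)) = 1/((145/154 + 4/693) + 2864904) = 1/(1313/1386 + 2864904) = 1/(3970758257/1386) = 1386/3970758257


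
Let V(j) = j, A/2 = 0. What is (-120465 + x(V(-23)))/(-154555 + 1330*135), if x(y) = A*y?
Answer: -24093/4999 ≈ -4.8196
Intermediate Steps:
A = 0 (A = 2*0 = 0)
x(y) = 0 (x(y) = 0*y = 0)
(-120465 + x(V(-23)))/(-154555 + 1330*135) = (-120465 + 0)/(-154555 + 1330*135) = -120465/(-154555 + 179550) = -120465/24995 = -120465*1/24995 = -24093/4999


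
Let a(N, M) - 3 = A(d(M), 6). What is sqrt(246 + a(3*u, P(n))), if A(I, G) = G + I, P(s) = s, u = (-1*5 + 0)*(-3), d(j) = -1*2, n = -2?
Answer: sqrt(253) ≈ 15.906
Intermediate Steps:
d(j) = -2
u = 15 (u = (-5 + 0)*(-3) = -5*(-3) = 15)
a(N, M) = 7 (a(N, M) = 3 + (6 - 2) = 3 + 4 = 7)
sqrt(246 + a(3*u, P(n))) = sqrt(246 + 7) = sqrt(253)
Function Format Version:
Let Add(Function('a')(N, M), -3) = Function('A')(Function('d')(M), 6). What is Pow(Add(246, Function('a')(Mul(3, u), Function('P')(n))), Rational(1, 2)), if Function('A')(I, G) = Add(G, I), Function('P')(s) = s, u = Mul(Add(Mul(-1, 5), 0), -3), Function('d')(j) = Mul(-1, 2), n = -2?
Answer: Pow(253, Rational(1, 2)) ≈ 15.906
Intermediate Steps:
Function('d')(j) = -2
u = 15 (u = Mul(Add(-5, 0), -3) = Mul(-5, -3) = 15)
Function('a')(N, M) = 7 (Function('a')(N, M) = Add(3, Add(6, -2)) = Add(3, 4) = 7)
Pow(Add(246, Function('a')(Mul(3, u), Function('P')(n))), Rational(1, 2)) = Pow(Add(246, 7), Rational(1, 2)) = Pow(253, Rational(1, 2))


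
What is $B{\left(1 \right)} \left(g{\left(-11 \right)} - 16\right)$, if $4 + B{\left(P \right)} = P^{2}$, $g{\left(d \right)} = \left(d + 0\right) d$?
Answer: $-315$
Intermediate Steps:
$g{\left(d \right)} = d^{2}$ ($g{\left(d \right)} = d d = d^{2}$)
$B{\left(P \right)} = -4 + P^{2}$
$B{\left(1 \right)} \left(g{\left(-11 \right)} - 16\right) = \left(-4 + 1^{2}\right) \left(\left(-11\right)^{2} - 16\right) = \left(-4 + 1\right) \left(121 - 16\right) = \left(-3\right) 105 = -315$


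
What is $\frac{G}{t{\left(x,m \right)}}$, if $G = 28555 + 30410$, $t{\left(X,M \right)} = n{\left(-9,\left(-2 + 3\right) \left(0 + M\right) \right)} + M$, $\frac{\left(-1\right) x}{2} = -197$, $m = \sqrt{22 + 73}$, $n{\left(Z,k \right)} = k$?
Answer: $\frac{11793 \sqrt{95}}{38} \approx 3024.8$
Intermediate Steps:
$m = \sqrt{95} \approx 9.7468$
$x = 394$ ($x = \left(-2\right) \left(-197\right) = 394$)
$t{\left(X,M \right)} = 2 M$ ($t{\left(X,M \right)} = \left(-2 + 3\right) \left(0 + M\right) + M = 1 M + M = M + M = 2 M$)
$G = 58965$
$\frac{G}{t{\left(x,m \right)}} = \frac{58965}{2 \sqrt{95}} = 58965 \frac{\sqrt{95}}{190} = \frac{11793 \sqrt{95}}{38}$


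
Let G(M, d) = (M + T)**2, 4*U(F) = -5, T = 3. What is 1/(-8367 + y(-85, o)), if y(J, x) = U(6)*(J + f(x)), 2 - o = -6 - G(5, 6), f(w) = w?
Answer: -4/33403 ≈ -0.00011975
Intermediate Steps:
U(F) = -5/4 (U(F) = (1/4)*(-5) = -5/4)
G(M, d) = (3 + M)**2 (G(M, d) = (M + 3)**2 = (3 + M)**2)
o = 72 (o = 2 - (-6 - (3 + 5)**2) = 2 - (-6 - 1*8**2) = 2 - (-6 - 1*64) = 2 - (-6 - 64) = 2 - 1*(-70) = 2 + 70 = 72)
y(J, x) = -5*J/4 - 5*x/4 (y(J, x) = -5*(J + x)/4 = -5*J/4 - 5*x/4)
1/(-8367 + y(-85, o)) = 1/(-8367 + (-5/4*(-85) - 5/4*72)) = 1/(-8367 + (425/4 - 90)) = 1/(-8367 + 65/4) = 1/(-33403/4) = -4/33403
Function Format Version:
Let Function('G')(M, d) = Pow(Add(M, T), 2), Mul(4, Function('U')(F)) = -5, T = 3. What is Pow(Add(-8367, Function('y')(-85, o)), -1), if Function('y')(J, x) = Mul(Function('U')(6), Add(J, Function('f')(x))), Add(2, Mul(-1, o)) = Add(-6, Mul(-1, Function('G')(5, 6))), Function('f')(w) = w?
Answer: Rational(-4, 33403) ≈ -0.00011975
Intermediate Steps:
Function('U')(F) = Rational(-5, 4) (Function('U')(F) = Mul(Rational(1, 4), -5) = Rational(-5, 4))
Function('G')(M, d) = Pow(Add(3, M), 2) (Function('G')(M, d) = Pow(Add(M, 3), 2) = Pow(Add(3, M), 2))
o = 72 (o = Add(2, Mul(-1, Add(-6, Mul(-1, Pow(Add(3, 5), 2))))) = Add(2, Mul(-1, Add(-6, Mul(-1, Pow(8, 2))))) = Add(2, Mul(-1, Add(-6, Mul(-1, 64)))) = Add(2, Mul(-1, Add(-6, -64))) = Add(2, Mul(-1, -70)) = Add(2, 70) = 72)
Function('y')(J, x) = Add(Mul(Rational(-5, 4), J), Mul(Rational(-5, 4), x)) (Function('y')(J, x) = Mul(Rational(-5, 4), Add(J, x)) = Add(Mul(Rational(-5, 4), J), Mul(Rational(-5, 4), x)))
Pow(Add(-8367, Function('y')(-85, o)), -1) = Pow(Add(-8367, Add(Mul(Rational(-5, 4), -85), Mul(Rational(-5, 4), 72))), -1) = Pow(Add(-8367, Add(Rational(425, 4), -90)), -1) = Pow(Add(-8367, Rational(65, 4)), -1) = Pow(Rational(-33403, 4), -1) = Rational(-4, 33403)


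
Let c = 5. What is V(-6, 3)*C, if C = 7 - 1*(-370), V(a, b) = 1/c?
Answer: 377/5 ≈ 75.400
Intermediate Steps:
V(a, b) = ⅕ (V(a, b) = 1/5 = ⅕)
C = 377 (C = 7 + 370 = 377)
V(-6, 3)*C = (⅕)*377 = 377/5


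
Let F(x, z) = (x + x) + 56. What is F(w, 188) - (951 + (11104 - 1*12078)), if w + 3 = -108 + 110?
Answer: 77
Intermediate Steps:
w = -1 (w = -3 + (-108 + 110) = -3 + 2 = -1)
F(x, z) = 56 + 2*x (F(x, z) = 2*x + 56 = 56 + 2*x)
F(w, 188) - (951 + (11104 - 1*12078)) = (56 + 2*(-1)) - (951 + (11104 - 1*12078)) = (56 - 2) - (951 + (11104 - 12078)) = 54 - (951 - 974) = 54 - 1*(-23) = 54 + 23 = 77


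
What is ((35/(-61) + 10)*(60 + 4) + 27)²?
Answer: 1478171809/3721 ≈ 3.9725e+5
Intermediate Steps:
((35/(-61) + 10)*(60 + 4) + 27)² = ((35*(-1/61) + 10)*64 + 27)² = ((-35/61 + 10)*64 + 27)² = ((575/61)*64 + 27)² = (36800/61 + 27)² = (38447/61)² = 1478171809/3721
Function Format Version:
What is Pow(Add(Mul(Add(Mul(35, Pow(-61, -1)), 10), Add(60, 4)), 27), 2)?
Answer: Rational(1478171809, 3721) ≈ 3.9725e+5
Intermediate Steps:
Pow(Add(Mul(Add(Mul(35, Pow(-61, -1)), 10), Add(60, 4)), 27), 2) = Pow(Add(Mul(Add(Mul(35, Rational(-1, 61)), 10), 64), 27), 2) = Pow(Add(Mul(Add(Rational(-35, 61), 10), 64), 27), 2) = Pow(Add(Mul(Rational(575, 61), 64), 27), 2) = Pow(Add(Rational(36800, 61), 27), 2) = Pow(Rational(38447, 61), 2) = Rational(1478171809, 3721)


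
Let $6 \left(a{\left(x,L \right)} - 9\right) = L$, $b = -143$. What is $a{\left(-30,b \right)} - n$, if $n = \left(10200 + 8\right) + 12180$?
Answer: $- \frac{134417}{6} \approx -22403.0$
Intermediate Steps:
$n = 22388$ ($n = 10208 + 12180 = 22388$)
$a{\left(x,L \right)} = 9 + \frac{L}{6}$
$a{\left(-30,b \right)} - n = \left(9 + \frac{1}{6} \left(-143\right)\right) - 22388 = \left(9 - \frac{143}{6}\right) - 22388 = - \frac{89}{6} - 22388 = - \frac{134417}{6}$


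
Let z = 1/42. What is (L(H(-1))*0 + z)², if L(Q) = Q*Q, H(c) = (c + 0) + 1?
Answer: 1/1764 ≈ 0.00056689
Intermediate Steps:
H(c) = 1 + c (H(c) = c + 1 = 1 + c)
L(Q) = Q²
z = 1/42 ≈ 0.023810
(L(H(-1))*0 + z)² = ((1 - 1)²*0 + 1/42)² = (0²*0 + 1/42)² = (0*0 + 1/42)² = (0 + 1/42)² = (1/42)² = 1/1764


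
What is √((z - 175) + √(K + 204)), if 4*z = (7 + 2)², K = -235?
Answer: √(-619 + 4*I*√31)/2 ≈ 0.22375 + 12.442*I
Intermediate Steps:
z = 81/4 (z = (7 + 2)²/4 = (¼)*9² = (¼)*81 = 81/4 ≈ 20.250)
√((z - 175) + √(K + 204)) = √((81/4 - 175) + √(-235 + 204)) = √(-619/4 + √(-31)) = √(-619/4 + I*√31)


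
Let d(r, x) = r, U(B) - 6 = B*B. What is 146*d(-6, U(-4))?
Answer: -876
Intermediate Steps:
U(B) = 6 + B² (U(B) = 6 + B*B = 6 + B²)
146*d(-6, U(-4)) = 146*(-6) = -876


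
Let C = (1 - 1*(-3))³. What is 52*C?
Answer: 3328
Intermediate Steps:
C = 64 (C = (1 + 3)³ = 4³ = 64)
52*C = 52*64 = 3328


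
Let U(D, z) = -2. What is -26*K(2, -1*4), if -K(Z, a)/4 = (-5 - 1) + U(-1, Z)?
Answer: -832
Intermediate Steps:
K(Z, a) = 32 (K(Z, a) = -4*((-5 - 1) - 2) = -4*(-6 - 2) = -4*(-8) = 32)
-26*K(2, -1*4) = -26*32 = -832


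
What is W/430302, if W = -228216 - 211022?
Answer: -219619/215151 ≈ -1.0208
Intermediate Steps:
W = -439238
W/430302 = -439238/430302 = -439238*1/430302 = -219619/215151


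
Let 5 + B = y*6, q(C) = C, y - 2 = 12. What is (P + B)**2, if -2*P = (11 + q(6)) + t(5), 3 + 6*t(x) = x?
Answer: 44521/9 ≈ 4946.8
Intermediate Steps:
y = 14 (y = 2 + 12 = 14)
t(x) = -1/2 + x/6
B = 79 (B = -5 + 14*6 = -5 + 84 = 79)
P = -26/3 (P = -((11 + 6) + (-1/2 + (1/6)*5))/2 = -(17 + (-1/2 + 5/6))/2 = -(17 + 1/3)/2 = -1/2*52/3 = -26/3 ≈ -8.6667)
(P + B)**2 = (-26/3 + 79)**2 = (211/3)**2 = 44521/9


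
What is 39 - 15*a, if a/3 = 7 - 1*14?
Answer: 354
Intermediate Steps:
a = -21 (a = 3*(7 - 1*14) = 3*(7 - 14) = 3*(-7) = -21)
39 - 15*a = 39 - 15*(-21) = 39 + 315 = 354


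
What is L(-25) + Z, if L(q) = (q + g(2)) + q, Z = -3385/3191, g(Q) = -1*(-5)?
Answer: -146980/3191 ≈ -46.061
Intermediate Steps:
g(Q) = 5
Z = -3385/3191 (Z = -3385*1/3191 = -3385/3191 ≈ -1.0608)
L(q) = 5 + 2*q (L(q) = (q + 5) + q = (5 + q) + q = 5 + 2*q)
L(-25) + Z = (5 + 2*(-25)) - 3385/3191 = (5 - 50) - 3385/3191 = -45 - 3385/3191 = -146980/3191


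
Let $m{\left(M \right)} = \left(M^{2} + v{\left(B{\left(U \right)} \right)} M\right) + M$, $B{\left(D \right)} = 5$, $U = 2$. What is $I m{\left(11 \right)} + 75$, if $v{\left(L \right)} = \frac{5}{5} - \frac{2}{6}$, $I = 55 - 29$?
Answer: $\frac{11093}{3} \approx 3697.7$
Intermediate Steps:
$I = 26$
$v{\left(L \right)} = \frac{2}{3}$ ($v{\left(L \right)} = 5 \cdot \frac{1}{5} - \frac{1}{3} = 1 - \frac{1}{3} = \frac{2}{3}$)
$m{\left(M \right)} = M^{2} + \frac{5 M}{3}$ ($m{\left(M \right)} = \left(M^{2} + \frac{2 M}{3}\right) + M = M^{2} + \frac{5 M}{3}$)
$I m{\left(11 \right)} + 75 = 26 \cdot \frac{1}{3} \cdot 11 \left(5 + 3 \cdot 11\right) + 75 = 26 \cdot \frac{1}{3} \cdot 11 \left(5 + 33\right) + 75 = 26 \cdot \frac{1}{3} \cdot 11 \cdot 38 + 75 = 26 \cdot \frac{418}{3} + 75 = \frac{10868}{3} + 75 = \frac{11093}{3}$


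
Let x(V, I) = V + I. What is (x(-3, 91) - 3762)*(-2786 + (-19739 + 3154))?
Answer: 71169054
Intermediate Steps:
x(V, I) = I + V
(x(-3, 91) - 3762)*(-2786 + (-19739 + 3154)) = ((91 - 3) - 3762)*(-2786 + (-19739 + 3154)) = (88 - 3762)*(-2786 - 16585) = -3674*(-19371) = 71169054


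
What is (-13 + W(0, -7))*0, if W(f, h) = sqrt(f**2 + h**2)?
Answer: 0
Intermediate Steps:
(-13 + W(0, -7))*0 = (-13 + sqrt(0**2 + (-7)**2))*0 = (-13 + sqrt(0 + 49))*0 = (-13 + sqrt(49))*0 = (-13 + 7)*0 = -6*0 = 0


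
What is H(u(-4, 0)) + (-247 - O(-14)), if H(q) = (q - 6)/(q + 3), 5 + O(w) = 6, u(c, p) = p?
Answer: -250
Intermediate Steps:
O(w) = 1 (O(w) = -5 + 6 = 1)
H(q) = (-6 + q)/(3 + q)
H(u(-4, 0)) + (-247 - O(-14)) = (-6 + 0)/(3 + 0) + (-247 - 1*1) = -6/3 + (-247 - 1) = (⅓)*(-6) - 248 = -2 - 248 = -250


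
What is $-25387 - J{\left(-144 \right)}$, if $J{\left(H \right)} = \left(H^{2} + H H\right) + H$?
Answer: $-66715$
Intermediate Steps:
$J{\left(H \right)} = H + 2 H^{2}$ ($J{\left(H \right)} = \left(H^{2} + H^{2}\right) + H = 2 H^{2} + H = H + 2 H^{2}$)
$-25387 - J{\left(-144 \right)} = -25387 - - 144 \left(1 + 2 \left(-144\right)\right) = -25387 - - 144 \left(1 - 288\right) = -25387 - \left(-144\right) \left(-287\right) = -25387 - 41328 = -66715$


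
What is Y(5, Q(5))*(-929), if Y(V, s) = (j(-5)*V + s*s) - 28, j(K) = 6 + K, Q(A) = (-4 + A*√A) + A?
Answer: -95687 - 9290*√5 ≈ -1.1646e+5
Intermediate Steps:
Q(A) = -4 + A + A^(3/2) (Q(A) = (-4 + A^(3/2)) + A = -4 + A + A^(3/2))
Y(V, s) = -28 + V + s² (Y(V, s) = ((6 - 5)*V + s*s) - 28 = (1*V + s²) - 28 = (V + s²) - 28 = -28 + V + s²)
Y(5, Q(5))*(-929) = (-28 + 5 + (-4 + 5 + 5^(3/2))²)*(-929) = (-28 + 5 + (-4 + 5 + 5*√5)²)*(-929) = (-28 + 5 + (1 + 5*√5)²)*(-929) = (-23 + (1 + 5*√5)²)*(-929) = 21367 - 929*(1 + 5*√5)²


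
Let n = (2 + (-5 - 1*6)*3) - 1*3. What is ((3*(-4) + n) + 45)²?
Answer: 1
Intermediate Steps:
n = -34 (n = (2 + (-5 - 6)*3) - 3 = (2 - 11*3) - 3 = (2 - 33) - 3 = -31 - 3 = -34)
((3*(-4) + n) + 45)² = ((3*(-4) - 34) + 45)² = ((-12 - 34) + 45)² = (-46 + 45)² = (-1)² = 1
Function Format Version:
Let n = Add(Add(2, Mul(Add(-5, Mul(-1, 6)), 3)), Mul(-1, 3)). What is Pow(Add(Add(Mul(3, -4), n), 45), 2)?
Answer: 1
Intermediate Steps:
n = -34 (n = Add(Add(2, Mul(Add(-5, -6), 3)), -3) = Add(Add(2, Mul(-11, 3)), -3) = Add(Add(2, -33), -3) = Add(-31, -3) = -34)
Pow(Add(Add(Mul(3, -4), n), 45), 2) = Pow(Add(Add(Mul(3, -4), -34), 45), 2) = Pow(Add(Add(-12, -34), 45), 2) = Pow(Add(-46, 45), 2) = Pow(-1, 2) = 1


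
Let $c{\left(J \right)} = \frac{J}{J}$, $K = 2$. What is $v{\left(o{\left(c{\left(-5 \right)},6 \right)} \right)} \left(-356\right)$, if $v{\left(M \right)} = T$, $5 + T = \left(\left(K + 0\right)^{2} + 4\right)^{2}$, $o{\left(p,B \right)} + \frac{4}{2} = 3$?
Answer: $-21004$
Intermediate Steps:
$c{\left(J \right)} = 1$
$o{\left(p,B \right)} = 1$ ($o{\left(p,B \right)} = -2 + 3 = 1$)
$T = 59$ ($T = -5 + \left(\left(2 + 0\right)^{2} + 4\right)^{2} = -5 + \left(2^{2} + 4\right)^{2} = -5 + \left(4 + 4\right)^{2} = -5 + 8^{2} = -5 + 64 = 59$)
$v{\left(M \right)} = 59$
$v{\left(o{\left(c{\left(-5 \right)},6 \right)} \right)} \left(-356\right) = 59 \left(-356\right) = -21004$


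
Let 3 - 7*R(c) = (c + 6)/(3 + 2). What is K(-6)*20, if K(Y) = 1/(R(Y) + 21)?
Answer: 14/15 ≈ 0.93333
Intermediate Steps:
R(c) = 9/35 - c/35 (R(c) = 3/7 - (c + 6)/(7*(3 + 2)) = 3/7 - (6 + c)/(7*5) = 3/7 - (6/5 + c/5)/7 = 3/7 + (-6/35 - c/35) = 9/35 - c/35)
K(Y) = 1/(744/35 - Y/35) (K(Y) = 1/((9/35 - Y/35) + 21) = 1/(744/35 - Y/35))
K(-6)*20 = -35/(-744 - 6)*20 = -35/(-750)*20 = -35*(-1/750)*20 = (7/150)*20 = 14/15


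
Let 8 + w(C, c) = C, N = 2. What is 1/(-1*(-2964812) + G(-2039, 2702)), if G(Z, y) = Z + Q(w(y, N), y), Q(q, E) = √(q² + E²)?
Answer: 2962773/8778009291089 - 2*√3639610/8778009291089 ≈ 3.3709e-7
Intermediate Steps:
w(C, c) = -8 + C
Q(q, E) = √(E² + q²)
G(Z, y) = Z + √(y² + (-8 + y)²)
1/(-1*(-2964812) + G(-2039, 2702)) = 1/(-1*(-2964812) + (-2039 + √(2702² + (-8 + 2702)²))) = 1/(2964812 + (-2039 + √(7300804 + 2694²))) = 1/(2964812 + (-2039 + √(7300804 + 7257636))) = 1/(2964812 + (-2039 + √14558440)) = 1/(2964812 + (-2039 + 2*√3639610)) = 1/(2962773 + 2*√3639610)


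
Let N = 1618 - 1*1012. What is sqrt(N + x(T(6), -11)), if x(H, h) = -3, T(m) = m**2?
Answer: 3*sqrt(67) ≈ 24.556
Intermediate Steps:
N = 606 (N = 1618 - 1012 = 606)
sqrt(N + x(T(6), -11)) = sqrt(606 - 3) = sqrt(603) = 3*sqrt(67)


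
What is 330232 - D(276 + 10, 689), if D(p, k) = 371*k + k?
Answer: 73924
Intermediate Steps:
D(p, k) = 372*k
330232 - D(276 + 10, 689) = 330232 - 372*689 = 330232 - 1*256308 = 330232 - 256308 = 73924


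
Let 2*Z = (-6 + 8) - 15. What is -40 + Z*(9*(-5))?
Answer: 505/2 ≈ 252.50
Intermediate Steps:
Z = -13/2 (Z = ((-6 + 8) - 15)/2 = (2 - 15)/2 = (½)*(-13) = -13/2 ≈ -6.5000)
-40 + Z*(9*(-5)) = -40 - 117*(-5)/2 = -40 - 13/2*(-45) = -40 + 585/2 = 505/2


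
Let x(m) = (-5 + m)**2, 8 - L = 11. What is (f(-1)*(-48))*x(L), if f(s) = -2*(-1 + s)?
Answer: -12288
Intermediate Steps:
L = -3 (L = 8 - 1*11 = 8 - 11 = -3)
f(s) = 2 - 2*s
(f(-1)*(-48))*x(L) = ((2 - 2*(-1))*(-48))*(-5 - 3)**2 = ((2 + 2)*(-48))*(-8)**2 = (4*(-48))*64 = -192*64 = -12288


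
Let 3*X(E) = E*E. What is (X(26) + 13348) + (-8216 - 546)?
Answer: 14434/3 ≈ 4811.3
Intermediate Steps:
X(E) = E²/3 (X(E) = (E*E)/3 = E²/3)
(X(26) + 13348) + (-8216 - 546) = ((⅓)*26² + 13348) + (-8216 - 546) = ((⅓)*676 + 13348) - 8762 = (676/3 + 13348) - 8762 = 40720/3 - 8762 = 14434/3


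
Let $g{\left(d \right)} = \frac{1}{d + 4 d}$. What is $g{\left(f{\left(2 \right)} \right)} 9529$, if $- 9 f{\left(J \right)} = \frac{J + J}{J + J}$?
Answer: $- \frac{85761}{5} \approx -17152.0$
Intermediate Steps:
$f{\left(J \right)} = - \frac{1}{9}$ ($f{\left(J \right)} = - \frac{\left(J + J\right) \frac{1}{J + J}}{9} = - \frac{2 J \frac{1}{2 J}}{9} = \left(- \frac{1}{9}\right) 1 = - \frac{1}{9}$)
$g{\left(d \right)} = \frac{1}{5 d}$
$g{\left(f{\left(2 \right)} \right)} 9529 = \frac{1}{5 \left(- \frac{1}{9}\right)} 9529 = \frac{1}{5} \left(-9\right) 9529 = \left(- \frac{9}{5}\right) 9529 = - \frac{85761}{5}$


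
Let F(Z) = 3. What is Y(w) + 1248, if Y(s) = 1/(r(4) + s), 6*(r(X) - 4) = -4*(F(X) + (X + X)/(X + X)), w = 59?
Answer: 225891/181 ≈ 1248.0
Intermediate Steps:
r(X) = 4/3 (r(X) = 4 + (-4*(3 + (X + X)/(X + X)))/6 = 4 + (-4*(3 + (2*X)/((2*X))))/6 = 4 + (-4*(3 + (2*X)*(1/(2*X))))/6 = 4 + (-4*(3 + 1))/6 = 4 + (-4*4)/6 = 4 + (⅙)*(-16) = 4 - 8/3 = 4/3)
Y(s) = 1/(4/3 + s)
Y(w) + 1248 = 3/(4 + 3*59) + 1248 = 3/(4 + 177) + 1248 = 3/181 + 1248 = 225891/181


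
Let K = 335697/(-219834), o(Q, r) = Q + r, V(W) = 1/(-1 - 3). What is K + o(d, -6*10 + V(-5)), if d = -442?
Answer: -73831549/146556 ≈ -503.78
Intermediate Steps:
V(W) = -¼ (V(W) = 1/(-4) = -¼)
K = -111899/73278 (K = 335697*(-1/219834) = -111899/73278 ≈ -1.5270)
K + o(d, -6*10 + V(-5)) = -111899/73278 + (-442 + (-6*10 - ¼)) = -111899/73278 + (-442 + (-60 - ¼)) = -111899/73278 + (-442 - 241/4) = -111899/73278 - 2009/4 = -73831549/146556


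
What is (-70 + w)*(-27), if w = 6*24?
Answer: -1998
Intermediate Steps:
w = 144
(-70 + w)*(-27) = (-70 + 144)*(-27) = 74*(-27) = -1998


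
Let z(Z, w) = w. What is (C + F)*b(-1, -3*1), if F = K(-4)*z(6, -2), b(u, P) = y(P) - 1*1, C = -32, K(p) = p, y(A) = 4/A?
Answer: 56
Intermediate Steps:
b(u, P) = -1 + 4/P (b(u, P) = 4/P - 1*1 = 4/P - 1 = -1 + 4/P)
F = 8 (F = -4*(-2) = 8)
(C + F)*b(-1, -3*1) = (-32 + 8)*((4 - (-3))/((-3*1))) = -24*(4 - 1*(-3))/(-3) = -(-8)*(4 + 3) = -(-8)*7 = -24*(-7/3) = 56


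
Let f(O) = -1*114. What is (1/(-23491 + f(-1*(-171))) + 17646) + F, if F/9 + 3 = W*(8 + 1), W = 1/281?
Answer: 116868826819/6633005 ≈ 17619.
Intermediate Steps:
W = 1/281 ≈ 0.0035587
f(O) = -114
F = -7506/281 (F = -27 + 9*((8 + 1)/281) = -27 + 9*((1/281)*9) = -27 + 9*(9/281) = -27 + 81/281 = -7506/281 ≈ -26.712)
(1/(-23491 + f(-1*(-171))) + 17646) + F = (1/(-23491 - 114) + 17646) - 7506/281 = (1/(-23605) + 17646) - 7506/281 = (-1/23605 + 17646) - 7506/281 = 416533829/23605 - 7506/281 = 116868826819/6633005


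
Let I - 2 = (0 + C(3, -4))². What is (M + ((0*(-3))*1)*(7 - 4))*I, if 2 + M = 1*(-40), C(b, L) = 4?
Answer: -756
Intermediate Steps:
M = -42 (M = -2 + 1*(-40) = -2 - 40 = -42)
I = 18 (I = 2 + (0 + 4)² = 2 + 4² = 2 + 16 = 18)
(M + ((0*(-3))*1)*(7 - 4))*I = (-42 + ((0*(-3))*1)*(7 - 4))*18 = (-42 + (0*1)*3)*18 = (-42 + 0*3)*18 = (-42 + 0)*18 = -42*18 = -756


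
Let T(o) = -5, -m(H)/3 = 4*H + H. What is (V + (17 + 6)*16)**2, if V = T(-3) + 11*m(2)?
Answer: 1089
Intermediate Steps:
m(H) = -15*H (m(H) = -3*(4*H + H) = -15*H)
V = -335 (V = -5 + 11*(-15*2) = -5 + 11*(-30) = -5 - 330 = -335)
(V + (17 + 6)*16)**2 = (-335 + (17 + 6)*16)**2 = (-335 + 23*16)**2 = (-335 + 368)**2 = 33**2 = 1089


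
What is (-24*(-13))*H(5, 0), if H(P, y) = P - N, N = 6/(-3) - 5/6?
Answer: 2444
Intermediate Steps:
N = -17/6 (N = 6*(-⅓) - 5*⅙ = -2 - ⅚ = -17/6 ≈ -2.8333)
H(P, y) = 17/6 + P (H(P, y) = P - 1*(-17/6) = P + 17/6 = 17/6 + P)
(-24*(-13))*H(5, 0) = (-24*(-13))*(17/6 + 5) = 312*(47/6) = 2444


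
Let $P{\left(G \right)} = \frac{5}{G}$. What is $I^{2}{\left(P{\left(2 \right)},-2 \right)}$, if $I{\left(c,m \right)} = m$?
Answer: $4$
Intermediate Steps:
$I^{2}{\left(P{\left(2 \right)},-2 \right)} = \left(-2\right)^{2} = 4$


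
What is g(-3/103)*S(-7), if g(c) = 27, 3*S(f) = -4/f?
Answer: 36/7 ≈ 5.1429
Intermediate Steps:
S(f) = -4/(3*f) (S(f) = (-4/f)/3 = -4/(3*f))
g(-3/103)*S(-7) = 27*(-4/3/(-7)) = 27*(-4/3*(-1/7)) = 27*(4/21) = 36/7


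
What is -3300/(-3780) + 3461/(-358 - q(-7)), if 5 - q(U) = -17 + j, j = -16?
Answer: -2423/308 ≈ -7.8669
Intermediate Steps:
q(U) = 38 (q(U) = 5 - (-17 - 16) = 5 - 1*(-33) = 5 + 33 = 38)
-3300/(-3780) + 3461/(-358 - q(-7)) = -3300/(-3780) + 3461/(-358 - 1*38) = -3300*(-1/3780) + 3461/(-358 - 38) = 55/63 + 3461/(-396) = 55/63 + 3461*(-1/396) = 55/63 - 3461/396 = -2423/308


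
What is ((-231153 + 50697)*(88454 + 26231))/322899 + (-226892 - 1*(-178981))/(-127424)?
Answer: -879033400054217/13715027392 ≈ -64093.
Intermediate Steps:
((-231153 + 50697)*(88454 + 26231))/322899 + (-226892 - 1*(-178981))/(-127424) = -180456*114685*(1/322899) + (-226892 + 178981)*(-1/127424) = -20695596360*1/322899 - 47911*(-1/127424) = -6898532120/107633 + 47911/127424 = -879033400054217/13715027392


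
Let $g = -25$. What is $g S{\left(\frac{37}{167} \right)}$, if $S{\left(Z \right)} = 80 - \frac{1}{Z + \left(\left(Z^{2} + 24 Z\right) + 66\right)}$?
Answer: $- \frac{3992338775}{1996518} \approx -1999.7$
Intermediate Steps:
$S{\left(Z \right)} = 80 - \frac{1}{66 + Z^{2} + 25 Z}$ ($S{\left(Z \right)} = 80 - \frac{1}{Z + \left(66 + Z^{2} + 24 Z\right)} = 80 - \frac{1}{66 + Z^{2} + 25 Z}$)
$g S{\left(\frac{37}{167} \right)} = - 25 \frac{5279 + 80 \left(\frac{37}{167}\right)^{2} + 2000 \cdot \frac{37}{167}}{66 + \left(\frac{37}{167}\right)^{2} + 25 \cdot \frac{37}{167}} = - 25 \frac{5279 + 80 \cdot \frac{1369}{27889} + \frac{74000}{167}}{66 + \frac{1369}{27889} + \frac{925}{167}} = - 25 \frac{5279 + \frac{109520}{27889} + \frac{74000}{167}}{\frac{1996518}{27889}} = - 25 \cdot \frac{27889}{1996518} \cdot \frac{159693551}{27889} = \left(-25\right) \frac{159693551}{1996518} = - \frac{3992338775}{1996518}$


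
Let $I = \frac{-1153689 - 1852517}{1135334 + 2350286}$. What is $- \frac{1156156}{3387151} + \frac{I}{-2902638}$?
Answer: $- \frac{5848695065115964127}{17134738377252309780} \approx -0.34134$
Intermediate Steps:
$I = - \frac{1503103}{1742810}$ ($I = - \frac{3006206}{3485620} = \left(-3006206\right) \frac{1}{3485620} = - \frac{1503103}{1742810} \approx -0.86246$)
$- \frac{1156156}{3387151} + \frac{I}{-2902638} = - \frac{1156156}{3387151} - \frac{1503103}{1742810 \left(-2902638\right)} = \left(-1156156\right) \frac{1}{3387151} - - \frac{1503103}{5058746532780} = - \frac{1156156}{3387151} + \frac{1503103}{5058746532780} = - \frac{5848695065115964127}{17134738377252309780}$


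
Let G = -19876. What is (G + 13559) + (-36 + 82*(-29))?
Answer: -8731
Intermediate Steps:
(G + 13559) + (-36 + 82*(-29)) = (-19876 + 13559) + (-36 + 82*(-29)) = -6317 + (-36 - 2378) = -6317 - 2414 = -8731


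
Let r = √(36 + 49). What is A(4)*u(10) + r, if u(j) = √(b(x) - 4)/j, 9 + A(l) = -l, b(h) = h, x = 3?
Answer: √85 - 13*I/10 ≈ 9.2195 - 1.3*I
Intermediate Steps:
A(l) = -9 - l
r = √85 ≈ 9.2195
u(j) = I/j (u(j) = √(3 - 4)/j = √(-1)/j = I/j)
A(4)*u(10) + r = (-9 - 1*4)*(I/10) + √85 = (-9 - 4)*(I*(⅒)) + √85 = -13*I/10 + √85 = √85 - 13*I/10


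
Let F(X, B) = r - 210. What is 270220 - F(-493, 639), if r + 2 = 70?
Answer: 270362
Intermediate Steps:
r = 68 (r = -2 + 70 = 68)
F(X, B) = -142 (F(X, B) = 68 - 210 = -142)
270220 - F(-493, 639) = 270220 - 1*(-142) = 270220 + 142 = 270362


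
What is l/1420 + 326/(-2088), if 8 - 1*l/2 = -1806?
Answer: 889043/370620 ≈ 2.3988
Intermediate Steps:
l = 3628 (l = 16 - 2*(-1806) = 16 + 3612 = 3628)
l/1420 + 326/(-2088) = 3628/1420 + 326/(-2088) = 3628*(1/1420) + 326*(-1/2088) = 907/355 - 163/1044 = 889043/370620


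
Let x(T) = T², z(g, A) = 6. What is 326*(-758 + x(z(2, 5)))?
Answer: -235372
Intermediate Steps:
326*(-758 + x(z(2, 5))) = 326*(-758 + 6²) = 326*(-758 + 36) = 326*(-722) = -235372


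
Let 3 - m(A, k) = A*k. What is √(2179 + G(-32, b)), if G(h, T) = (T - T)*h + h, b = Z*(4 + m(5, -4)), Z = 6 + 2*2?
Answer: √2147 ≈ 46.336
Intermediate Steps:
m(A, k) = 3 - A*k
Z = 10 (Z = 6 + 4 = 10)
b = 270 (b = 10*(4 + (3 - 1*5*(-4))) = 10*(4 + (3 + 20)) = 10*(4 + 23) = 10*27 = 270)
G(h, T) = h (G(h, T) = 0*h + h = 0 + h = h)
√(2179 + G(-32, b)) = √(2179 - 32) = √2147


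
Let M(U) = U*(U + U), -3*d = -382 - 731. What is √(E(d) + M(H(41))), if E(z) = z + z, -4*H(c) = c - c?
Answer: √742 ≈ 27.240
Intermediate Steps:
H(c) = 0 (H(c) = -(c - c)/4 = -¼*0 = 0)
d = 371 (d = -(-382 - 731)/3 = -⅓*(-1113) = 371)
E(z) = 2*z
M(U) = 2*U² (M(U) = U*(2*U) = 2*U²)
√(E(d) + M(H(41))) = √(2*371 + 2*0²) = √(742 + 2*0) = √(742 + 0) = √742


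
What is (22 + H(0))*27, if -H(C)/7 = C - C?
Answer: 594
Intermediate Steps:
H(C) = 0 (H(C) = -7*(C - C) = -7*0 = 0)
(22 + H(0))*27 = (22 + 0)*27 = 22*27 = 594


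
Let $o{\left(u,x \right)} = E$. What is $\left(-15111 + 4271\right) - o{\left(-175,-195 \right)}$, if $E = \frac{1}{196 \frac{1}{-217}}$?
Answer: $- \frac{303489}{28} \approx -10839.0$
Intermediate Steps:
$E = - \frac{31}{28}$ ($E = \frac{1}{196 \left(- \frac{1}{217}\right)} = \frac{1}{- \frac{28}{31}} = - \frac{31}{28} \approx -1.1071$)
$o{\left(u,x \right)} = - \frac{31}{28}$
$\left(-15111 + 4271\right) - o{\left(-175,-195 \right)} = \left(-15111 + 4271\right) - - \frac{31}{28} = -10840 + \frac{31}{28} = - \frac{303489}{28}$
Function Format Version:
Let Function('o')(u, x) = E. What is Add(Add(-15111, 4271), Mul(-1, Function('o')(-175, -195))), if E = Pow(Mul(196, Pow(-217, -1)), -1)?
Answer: Rational(-303489, 28) ≈ -10839.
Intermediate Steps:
E = Rational(-31, 28) (E = Pow(Mul(196, Rational(-1, 217)), -1) = Pow(Rational(-28, 31), -1) = Rational(-31, 28) ≈ -1.1071)
Function('o')(u, x) = Rational(-31, 28)
Add(Add(-15111, 4271), Mul(-1, Function('o')(-175, -195))) = Add(Add(-15111, 4271), Mul(-1, Rational(-31, 28))) = Add(-10840, Rational(31, 28)) = Rational(-303489, 28)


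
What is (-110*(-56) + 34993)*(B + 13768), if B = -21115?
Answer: -302351091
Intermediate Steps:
(-110*(-56) + 34993)*(B + 13768) = (-110*(-56) + 34993)*(-21115 + 13768) = (6160 + 34993)*(-7347) = 41153*(-7347) = -302351091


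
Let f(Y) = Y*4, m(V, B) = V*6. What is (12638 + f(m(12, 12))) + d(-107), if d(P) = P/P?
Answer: 12927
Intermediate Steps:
m(V, B) = 6*V
f(Y) = 4*Y
d(P) = 1
(12638 + f(m(12, 12))) + d(-107) = (12638 + 4*(6*12)) + 1 = (12638 + 4*72) + 1 = (12638 + 288) + 1 = 12926 + 1 = 12927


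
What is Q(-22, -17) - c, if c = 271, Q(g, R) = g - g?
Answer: -271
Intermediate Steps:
Q(g, R) = 0
Q(-22, -17) - c = 0 - 1*271 = 0 - 271 = -271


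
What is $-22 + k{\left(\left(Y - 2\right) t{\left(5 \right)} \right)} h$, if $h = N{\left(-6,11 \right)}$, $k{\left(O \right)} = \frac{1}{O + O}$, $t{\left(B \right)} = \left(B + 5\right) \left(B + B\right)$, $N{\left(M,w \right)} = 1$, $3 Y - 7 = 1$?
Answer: $- \frac{8797}{400} \approx -21.992$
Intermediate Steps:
$Y = \frac{8}{3}$ ($Y = \frac{7}{3} + \frac{1}{3} \cdot 1 = \frac{7}{3} + \frac{1}{3} = \frac{8}{3} \approx 2.6667$)
$t{\left(B \right)} = 2 B \left(5 + B\right)$ ($t{\left(B \right)} = \left(5 + B\right) 2 B = 2 B \left(5 + B\right)$)
$k{\left(O \right)} = \frac{1}{2 O}$
$h = 1$
$-22 + k{\left(\left(Y - 2\right) t{\left(5 \right)} \right)} h = -22 + \frac{1}{2 \left(\frac{8}{3} - 2\right) 2 \cdot 5 \left(5 + 5\right)} 1 = -22 + \frac{1}{2 \frac{2 \cdot 2 \cdot 5 \cdot 10}{3}} \cdot 1 = -22 + \frac{1}{2 \cdot \frac{2}{3} \cdot 100} \cdot 1 = -22 + \frac{1}{2 \cdot \frac{200}{3}} \cdot 1 = -22 + \frac{1}{2} \cdot \frac{3}{200} \cdot 1 = -22 + \frac{3}{400} \cdot 1 = -22 + \frac{3}{400} = - \frac{8797}{400}$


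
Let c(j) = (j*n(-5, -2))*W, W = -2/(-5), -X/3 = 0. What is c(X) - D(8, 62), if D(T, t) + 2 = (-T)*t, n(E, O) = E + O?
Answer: 498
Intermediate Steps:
X = 0 (X = -3*0 = 0)
D(T, t) = -2 - T*t (D(T, t) = -2 + (-T)*t = -2 - T*t)
W = ⅖ (W = -2*(-⅕) = ⅖ ≈ 0.40000)
c(j) = -14*j/5 (c(j) = (j*(-5 - 2))*(⅖) = (j*(-7))*(⅖) = -7*j*(⅖) = -14*j/5)
c(X) - D(8, 62) = -14/5*0 - (-2 - 1*8*62) = 0 - (-2 - 496) = 0 - 1*(-498) = 0 + 498 = 498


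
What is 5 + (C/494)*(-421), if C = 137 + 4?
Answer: -56891/494 ≈ -115.16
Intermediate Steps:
C = 141
5 + (C/494)*(-421) = 5 + (141/494)*(-421) = 5 - 59361/494 = -56891/494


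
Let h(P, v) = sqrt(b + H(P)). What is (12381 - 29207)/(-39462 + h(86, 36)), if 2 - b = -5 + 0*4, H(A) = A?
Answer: 221329204/519083117 + 16826*sqrt(93)/1557249351 ≈ 0.42649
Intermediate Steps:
b = 7 (b = 2 - (-5 + 0*4) = 2 - (-5 + 0) = 2 - 1*(-5) = 2 + 5 = 7)
h(P, v) = sqrt(7 + P)
(12381 - 29207)/(-39462 + h(86, 36)) = (12381 - 29207)/(-39462 + sqrt(7 + 86)) = -16826/(-39462 + sqrt(93))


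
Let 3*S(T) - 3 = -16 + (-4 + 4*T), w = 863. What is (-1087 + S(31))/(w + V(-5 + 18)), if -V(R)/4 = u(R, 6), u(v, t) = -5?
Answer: -3154/2649 ≈ -1.1906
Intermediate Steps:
S(T) = -17/3 + 4*T/3 (S(T) = 1 + (-16 + (-4 + 4*T))/3 = 1 + (-20 + 4*T)/3 = 1 + (-20/3 + 4*T/3) = -17/3 + 4*T/3)
V(R) = 20 (V(R) = -4*(-5) = 20)
(-1087 + S(31))/(w + V(-5 + 18)) = (-1087 + (-17/3 + (4/3)*31))/(863 + 20) = (-1087 + (-17/3 + 124/3))/883 = (-1087 + 107/3)*(1/883) = -3154/3*1/883 = -3154/2649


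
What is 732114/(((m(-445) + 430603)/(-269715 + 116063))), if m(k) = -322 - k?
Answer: -56245390164/215363 ≈ -2.6117e+5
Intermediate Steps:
732114/(((m(-445) + 430603)/(-269715 + 116063))) = 732114/((((-322 - 1*(-445)) + 430603)/(-269715 + 116063))) = 732114/((((-322 + 445) + 430603)/(-153652))) = 732114/(((123 + 430603)*(-1/153652))) = 732114/((430726*(-1/153652))) = 732114/(-215363/76826) = 732114*(-76826/215363) = -56245390164/215363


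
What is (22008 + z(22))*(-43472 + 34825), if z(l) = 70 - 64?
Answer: -190355058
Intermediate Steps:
z(l) = 6
(22008 + z(22))*(-43472 + 34825) = (22008 + 6)*(-43472 + 34825) = 22014*(-8647) = -190355058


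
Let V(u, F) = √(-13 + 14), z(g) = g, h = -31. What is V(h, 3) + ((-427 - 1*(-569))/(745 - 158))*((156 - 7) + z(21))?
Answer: 24727/587 ≈ 42.124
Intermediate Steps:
V(u, F) = 1 (V(u, F) = √1 = 1)
V(h, 3) + ((-427 - 1*(-569))/(745 - 158))*((156 - 7) + z(21)) = 1 + ((-427 - 1*(-569))/(745 - 158))*((156 - 7) + 21) = 1 + ((-427 + 569)/587)*(149 + 21) = 1 + (142*(1/587))*170 = 1 + (142/587)*170 = 1 + 24140/587 = 24727/587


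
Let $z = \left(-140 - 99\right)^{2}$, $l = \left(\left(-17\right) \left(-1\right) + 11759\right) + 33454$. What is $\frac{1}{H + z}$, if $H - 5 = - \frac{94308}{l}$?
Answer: $\frac{22615}{1291857336} \approx 1.7506 \cdot 10^{-5}$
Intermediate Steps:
$l = 45230$ ($l = \left(17 + 11759\right) + 33454 = 11776 + 33454 = 45230$)
$z = 57121$ ($z = \left(-239\right)^{2} = 57121$)
$H = \frac{65921}{22615}$ ($H = 5 - \frac{94308}{45230} = 5 - \frac{47154}{22615} = \frac{65921}{22615} \approx 2.9149$)
$\frac{1}{H + z} = \frac{1}{\frac{65921}{22615} + 57121} = \frac{1}{\frac{1291857336}{22615}} = \frac{22615}{1291857336}$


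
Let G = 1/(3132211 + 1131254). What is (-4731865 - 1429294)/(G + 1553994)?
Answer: -26267885755935/6625399029211 ≈ -3.9647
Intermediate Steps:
G = 1/4263465 ≈ 2.3455e-7
(-4731865 - 1429294)/(G + 1553994) = (-4731865 - 1429294)/(1/4263465 + 1553994) = -6161159/6625399029211/4263465 = -6161159*4263465/6625399029211 = -26267885755935/6625399029211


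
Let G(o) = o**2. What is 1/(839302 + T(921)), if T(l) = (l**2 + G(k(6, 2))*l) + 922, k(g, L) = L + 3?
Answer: 1/1711490 ≈ 5.8429e-7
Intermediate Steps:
k(g, L) = 3 + L
T(l) = 922 + l**2 + 25*l (T(l) = (l**2 + (3 + 2)**2*l) + 922 = (l**2 + 5**2*l) + 922 = (l**2 + 25*l) + 922 = 922 + l**2 + 25*l)
1/(839302 + T(921)) = 1/(839302 + (922 + 921**2 + 25*921)) = 1/(839302 + (922 + 848241 + 23025)) = 1/(839302 + 872188) = 1/1711490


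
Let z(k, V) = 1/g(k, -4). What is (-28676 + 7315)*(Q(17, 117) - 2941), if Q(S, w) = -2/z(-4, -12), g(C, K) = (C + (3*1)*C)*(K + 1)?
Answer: 64873357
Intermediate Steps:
g(C, K) = 4*C*(1 + K) (g(C, K) = (C + 3*C)*(1 + K) = (4*C)*(1 + K) = 4*C*(1 + K))
z(k, V) = -1/(12*k) (z(k, V) = 1/(4*k*(1 - 4)) = 1/(4*k*(-3)) = 1/(-12*k) = -1/(12*k))
Q(S, w) = -96 (Q(S, w) = -2/((-1/12/(-4))) = -2/((-1/12*(-1/4))) = -2/1/48 = -2*48 = -96)
(-28676 + 7315)*(Q(17, 117) - 2941) = (-28676 + 7315)*(-96 - 2941) = -21361*(-3037) = 64873357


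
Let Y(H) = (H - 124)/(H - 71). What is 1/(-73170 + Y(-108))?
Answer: -179/13097198 ≈ -1.3667e-5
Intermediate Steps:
Y(H) = (-124 + H)/(-71 + H)
1/(-73170 + Y(-108)) = 1/(-73170 + (-124 - 108)/(-71 - 108)) = 1/(-73170 - 232/(-179)) = 1/(-73170 - 1/179*(-232)) = 1/(-73170 + 232/179) = 1/(-13097198/179) = -179/13097198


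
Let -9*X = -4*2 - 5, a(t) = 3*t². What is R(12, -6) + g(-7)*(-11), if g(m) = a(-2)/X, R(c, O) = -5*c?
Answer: -1968/13 ≈ -151.38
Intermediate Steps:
X = 13/9 (X = -(-4*2 - 5)/9 = -(-8 - 5)/9 = -⅑*(-13) = 13/9 ≈ 1.4444)
g(m) = 108/13 (g(m) = (3*(-2)²)/(13/9) = (3*4)*(9/13) = 12*(9/13) = 108/13)
R(12, -6) + g(-7)*(-11) = -5*12 + (108/13)*(-11) = -60 - 1188/13 = -1968/13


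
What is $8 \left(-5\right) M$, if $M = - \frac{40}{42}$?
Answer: $\frac{800}{21} \approx 38.095$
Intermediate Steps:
$M = - \frac{20}{21}$ ($M = \left(-40\right) \frac{1}{42} = - \frac{20}{21} \approx -0.95238$)
$8 \left(-5\right) M = 8 \left(-5\right) \left(- \frac{20}{21}\right) = \left(-40\right) \left(- \frac{20}{21}\right) = \frac{800}{21}$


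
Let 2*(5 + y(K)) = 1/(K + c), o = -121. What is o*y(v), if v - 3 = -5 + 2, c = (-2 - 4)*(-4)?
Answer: 28919/48 ≈ 602.48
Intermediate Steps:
c = 24 (c = -6*(-4) = 24)
v = 0 (v = 3 + (-5 + 2) = 3 - 3 = 0)
y(K) = -5 + 1/(2*(24 + K)) (y(K) = -5 + 1/(2*(K + 24)) = -5 + 1/(2*(24 + K)))
o*y(v) = -121*(-239 - 10*0)/(2*(24 + 0)) = -121*(-239 + 0)/(2*24) = -121*(-239)/(2*24) = -121*(-239/48) = 28919/48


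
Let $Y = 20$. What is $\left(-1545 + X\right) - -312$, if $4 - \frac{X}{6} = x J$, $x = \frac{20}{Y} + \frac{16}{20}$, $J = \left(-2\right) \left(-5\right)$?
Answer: $-1317$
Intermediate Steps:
$J = 10$
$x = \frac{9}{5}$ ($x = \frac{20}{20} + \frac{16}{20} = 20 \cdot \frac{1}{20} + 16 \cdot \frac{1}{20} = 1 + \frac{4}{5} = \frac{9}{5} \approx 1.8$)
$X = -84$ ($X = 24 - 6 \cdot \frac{9}{5} \cdot 10 = 24 - 108 = -84$)
$\left(-1545 + X\right) - -312 = \left(-1545 - 84\right) - -312 = -1629 + 312 = -1317$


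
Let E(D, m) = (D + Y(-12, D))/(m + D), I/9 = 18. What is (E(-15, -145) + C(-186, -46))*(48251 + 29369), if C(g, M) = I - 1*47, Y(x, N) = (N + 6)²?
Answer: 35577127/4 ≈ 8.8943e+6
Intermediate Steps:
I = 162 (I = 9*18 = 162)
Y(x, N) = (6 + N)²
C(g, M) = 115 (C(g, M) = 162 - 1*47 = 162 - 47 = 115)
E(D, m) = (D + (6 + D)²)/(D + m) (E(D, m) = (D + (6 + D)²)/(m + D) = (D + (6 + D)²)/(D + m))
(E(-15, -145) + C(-186, -46))*(48251 + 29369) = ((-15 + (6 - 15)²)/(-15 - 145) + 115)*(48251 + 29369) = ((-15 + (-9)²)/(-160) + 115)*77620 = (-(-15 + 81)/160 + 115)*77620 = (-1/160*66 + 115)*77620 = (-33/80 + 115)*77620 = (9167/80)*77620 = 35577127/4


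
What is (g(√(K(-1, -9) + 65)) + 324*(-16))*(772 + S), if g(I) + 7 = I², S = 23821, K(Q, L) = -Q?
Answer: -126039125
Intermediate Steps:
g(I) = -7 + I²
(g(√(K(-1, -9) + 65)) + 324*(-16))*(772 + S) = ((-7 + (√(-1*(-1) + 65))²) + 324*(-16))*(772 + 23821) = ((-7 + (√(1 + 65))²) - 5184)*24593 = ((-7 + (√66)²) - 5184)*24593 = ((-7 + 66) - 5184)*24593 = (59 - 5184)*24593 = -5125*24593 = -126039125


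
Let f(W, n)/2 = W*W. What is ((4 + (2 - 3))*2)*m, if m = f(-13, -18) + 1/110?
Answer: 111543/55 ≈ 2028.1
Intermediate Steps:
f(W, n) = 2*W**2 (f(W, n) = 2*(W*W) = 2*W**2)
m = 37181/110 (m = 2*(-13)**2 + 1/110 = 2*169 + 1/110 = 338 + 1/110 = 37181/110 ≈ 338.01)
((4 + (2 - 3))*2)*m = ((4 + (2 - 3))*2)*(37181/110) = ((4 - 1)*2)*(37181/110) = (3*2)*(37181/110) = 6*(37181/110) = 111543/55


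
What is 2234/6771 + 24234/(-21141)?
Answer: -12984380/15905079 ≈ -0.81637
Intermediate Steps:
2234/6771 + 24234/(-21141) = 2234*(1/6771) + 24234*(-1/21141) = 2234/6771 - 8078/7047 = -12984380/15905079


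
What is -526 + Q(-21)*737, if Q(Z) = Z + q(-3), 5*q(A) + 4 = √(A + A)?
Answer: -82963/5 + 737*I*√6/5 ≈ -16593.0 + 361.05*I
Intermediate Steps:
q(A) = -⅘ + √2*√A/5 (q(A) = -⅘ + √(A + A)/5 = -⅘ + √(2*A)/5 = -⅘ + (√2*√A)/5 = -⅘ + √2*√A/5)
Q(Z) = -⅘ + Z + I*√6/5 (Q(Z) = Z + (-⅘ + √2*√(-3)/5) = Z + (-⅘ + √2*(I*√3)/5) = Z + (-⅘ + I*√6/5) = -⅘ + Z + I*√6/5)
-526 + Q(-21)*737 = -526 + (-⅘ - 21 + I*√6/5)*737 = -526 + (-109/5 + I*√6/5)*737 = -526 + (-80333/5 + 737*I*√6/5) = -82963/5 + 737*I*√6/5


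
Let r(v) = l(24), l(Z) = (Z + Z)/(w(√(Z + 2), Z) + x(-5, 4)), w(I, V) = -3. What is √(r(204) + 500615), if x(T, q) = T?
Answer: √500609 ≈ 707.54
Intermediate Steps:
l(Z) = -Z/4 (l(Z) = (Z + Z)/(-3 - 5) = (2*Z)/(-8) = (2*Z)*(-⅛) = -Z/4)
r(v) = -6 (r(v) = -¼*24 = -6)
√(r(204) + 500615) = √(-6 + 500615) = √500609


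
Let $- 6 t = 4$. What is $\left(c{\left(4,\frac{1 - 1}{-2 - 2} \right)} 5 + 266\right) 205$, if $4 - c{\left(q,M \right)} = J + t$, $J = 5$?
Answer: $\frac{162565}{3} \approx 54188.0$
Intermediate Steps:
$t = - \frac{2}{3}$ ($t = \left(- \frac{1}{6}\right) 4 = - \frac{2}{3} \approx -0.66667$)
$c{\left(q,M \right)} = - \frac{1}{3}$ ($c{\left(q,M \right)} = 4 - \left(5 - \frac{2}{3}\right) = 4 - \frac{13}{3} = - \frac{1}{3}$)
$\left(c{\left(4,\frac{1 - 1}{-2 - 2} \right)} 5 + 266\right) 205 = \left(\left(- \frac{1}{3}\right) 5 + 266\right) 205 = \left(- \frac{5}{3} + 266\right) 205 = \frac{793}{3} \cdot 205 = \frac{162565}{3}$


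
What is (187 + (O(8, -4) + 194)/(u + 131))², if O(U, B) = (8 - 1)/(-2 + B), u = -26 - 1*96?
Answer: 126675025/2916 ≈ 43441.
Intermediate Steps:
u = -122 (u = -26 - 96 = -122)
O(U, B) = 7/(-2 + B)
(187 + (O(8, -4) + 194)/(u + 131))² = (187 + (7/(-2 - 4) + 194)/(-122 + 131))² = (187 + (7/(-6) + 194)/9)² = (187 + (7*(-⅙) + 194)*(⅑))² = (187 + (-7/6 + 194)*(⅑))² = (187 + (1157/6)*(⅑))² = (187 + 1157/54)² = (11255/54)² = 126675025/2916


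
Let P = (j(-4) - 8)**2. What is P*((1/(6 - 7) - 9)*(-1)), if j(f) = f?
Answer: 1440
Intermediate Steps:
P = 144 (P = (-4 - 8)**2 = (-12)**2 = 144)
P*((1/(6 - 7) - 9)*(-1)) = 144*((1/(6 - 7) - 9)*(-1)) = 144*((1/(-1) - 9)*(-1)) = 144*((-1 - 9)*(-1)) = 144*(-10*(-1)) = 144*10 = 1440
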